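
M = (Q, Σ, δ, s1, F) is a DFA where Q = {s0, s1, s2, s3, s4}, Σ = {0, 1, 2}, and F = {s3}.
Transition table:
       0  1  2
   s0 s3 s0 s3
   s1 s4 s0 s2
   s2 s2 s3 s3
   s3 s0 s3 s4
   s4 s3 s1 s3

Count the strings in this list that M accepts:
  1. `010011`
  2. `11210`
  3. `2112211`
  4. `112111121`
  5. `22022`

2

`010011`: accepted
`11210`: rejected
`2112211`: accepted
`112111121`: rejected
`22022`: rejected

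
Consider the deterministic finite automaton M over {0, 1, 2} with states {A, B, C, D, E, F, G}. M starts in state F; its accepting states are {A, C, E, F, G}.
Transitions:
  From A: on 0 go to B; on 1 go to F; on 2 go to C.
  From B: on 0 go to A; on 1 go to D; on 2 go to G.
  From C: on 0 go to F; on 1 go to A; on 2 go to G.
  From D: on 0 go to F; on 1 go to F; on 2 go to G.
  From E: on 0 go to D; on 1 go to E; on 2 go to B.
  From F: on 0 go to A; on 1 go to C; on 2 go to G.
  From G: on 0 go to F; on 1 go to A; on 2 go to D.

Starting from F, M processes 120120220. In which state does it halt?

F --1--> C
C --2--> G
G --0--> F
F --1--> C
C --2--> G
G --0--> F
F --2--> G
G --2--> D
D --0--> F

F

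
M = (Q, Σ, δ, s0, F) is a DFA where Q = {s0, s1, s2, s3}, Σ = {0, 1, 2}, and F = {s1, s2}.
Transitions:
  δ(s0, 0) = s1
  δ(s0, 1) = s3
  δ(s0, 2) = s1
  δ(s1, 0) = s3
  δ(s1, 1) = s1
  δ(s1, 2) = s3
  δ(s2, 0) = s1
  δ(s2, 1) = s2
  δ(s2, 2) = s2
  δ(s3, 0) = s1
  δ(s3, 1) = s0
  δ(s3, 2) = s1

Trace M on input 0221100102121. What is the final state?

s0 --0--> s1
s1 --2--> s3
s3 --2--> s1
s1 --1--> s1
s1 --1--> s1
s1 --0--> s3
s3 --0--> s1
s1 --1--> s1
s1 --0--> s3
s3 --2--> s1
s1 --1--> s1
s1 --2--> s3
s3 --1--> s0

s0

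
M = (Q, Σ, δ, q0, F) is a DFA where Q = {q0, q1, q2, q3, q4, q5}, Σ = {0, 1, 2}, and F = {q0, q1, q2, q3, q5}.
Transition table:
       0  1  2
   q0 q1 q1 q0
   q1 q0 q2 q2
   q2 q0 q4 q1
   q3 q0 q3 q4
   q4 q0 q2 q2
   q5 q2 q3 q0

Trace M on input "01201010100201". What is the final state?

q0 --0--> q1
q1 --1--> q2
q2 --2--> q1
q1 --0--> q0
q0 --1--> q1
q1 --0--> q0
q0 --1--> q1
q1 --0--> q0
q0 --1--> q1
q1 --0--> q0
q0 --0--> q1
q1 --2--> q2
q2 --0--> q0
q0 --1--> q1

q1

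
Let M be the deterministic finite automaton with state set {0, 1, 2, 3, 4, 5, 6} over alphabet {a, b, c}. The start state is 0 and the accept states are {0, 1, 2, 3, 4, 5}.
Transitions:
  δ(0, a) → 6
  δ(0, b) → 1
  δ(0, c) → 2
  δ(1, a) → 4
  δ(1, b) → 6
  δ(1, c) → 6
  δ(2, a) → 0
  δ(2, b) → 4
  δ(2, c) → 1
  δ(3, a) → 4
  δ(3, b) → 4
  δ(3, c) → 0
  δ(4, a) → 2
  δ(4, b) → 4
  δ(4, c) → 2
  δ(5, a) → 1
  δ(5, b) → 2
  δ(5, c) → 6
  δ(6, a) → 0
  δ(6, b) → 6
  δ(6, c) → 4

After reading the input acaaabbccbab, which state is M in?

4

0 --a--> 6
6 --c--> 4
4 --a--> 2
2 --a--> 0
0 --a--> 6
6 --b--> 6
6 --b--> 6
6 --c--> 4
4 --c--> 2
2 --b--> 4
4 --a--> 2
2 --b--> 4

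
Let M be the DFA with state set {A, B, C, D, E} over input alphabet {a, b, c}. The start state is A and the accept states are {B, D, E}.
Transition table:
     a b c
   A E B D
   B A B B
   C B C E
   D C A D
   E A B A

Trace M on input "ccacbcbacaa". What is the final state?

B

A --c--> D
D --c--> D
D --a--> C
C --c--> E
E --b--> B
B --c--> B
B --b--> B
B --a--> A
A --c--> D
D --a--> C
C --a--> B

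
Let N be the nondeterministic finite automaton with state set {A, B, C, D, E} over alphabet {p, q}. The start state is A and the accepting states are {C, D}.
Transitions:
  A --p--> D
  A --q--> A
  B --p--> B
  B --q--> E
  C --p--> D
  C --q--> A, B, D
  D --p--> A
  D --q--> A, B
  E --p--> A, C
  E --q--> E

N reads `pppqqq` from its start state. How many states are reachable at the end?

Start: {A}
read p: {D}
read p: {A}
read p: {D}
read q: {A, B}
read q: {A, E}
read q: {A, E}
Final reachable set {A, E} has 2 states.

2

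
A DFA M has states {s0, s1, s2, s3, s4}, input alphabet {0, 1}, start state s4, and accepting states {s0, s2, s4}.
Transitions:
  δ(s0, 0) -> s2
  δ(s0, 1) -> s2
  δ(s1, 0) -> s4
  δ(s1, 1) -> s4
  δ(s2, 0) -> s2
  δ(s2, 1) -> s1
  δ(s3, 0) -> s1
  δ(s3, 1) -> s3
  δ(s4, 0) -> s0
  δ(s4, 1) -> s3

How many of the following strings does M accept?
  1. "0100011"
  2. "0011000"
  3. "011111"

2

"0100011": accepted
"0011000": accepted
"011111": rejected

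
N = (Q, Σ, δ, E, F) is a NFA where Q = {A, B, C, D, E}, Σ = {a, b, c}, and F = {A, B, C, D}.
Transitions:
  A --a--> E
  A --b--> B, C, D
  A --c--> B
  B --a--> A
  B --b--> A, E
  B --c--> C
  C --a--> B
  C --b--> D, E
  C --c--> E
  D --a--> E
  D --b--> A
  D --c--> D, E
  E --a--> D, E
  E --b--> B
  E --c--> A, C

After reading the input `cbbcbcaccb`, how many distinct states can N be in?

5

Start: {E}
read c: {A, C}
read b: {B, C, D, E}
read b: {A, B, D, E}
read c: {A, B, C, D, E}
read b: {A, B, C, D, E}
read c: {A, B, C, D, E}
read a: {A, B, D, E}
read c: {A, B, C, D, E}
read c: {A, B, C, D, E}
read b: {A, B, C, D, E}
Final reachable set {A, B, C, D, E} has 5 states.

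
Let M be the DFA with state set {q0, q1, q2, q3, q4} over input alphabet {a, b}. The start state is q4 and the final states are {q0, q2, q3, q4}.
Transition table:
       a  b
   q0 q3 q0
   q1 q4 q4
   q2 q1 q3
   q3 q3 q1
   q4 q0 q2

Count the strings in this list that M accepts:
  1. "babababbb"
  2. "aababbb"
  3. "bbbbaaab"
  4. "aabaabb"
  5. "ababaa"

"babababbb": accepted
"aababbb": rejected
"bbbbaaab": rejected
"aabaabb": accepted
"ababaa": accepted

3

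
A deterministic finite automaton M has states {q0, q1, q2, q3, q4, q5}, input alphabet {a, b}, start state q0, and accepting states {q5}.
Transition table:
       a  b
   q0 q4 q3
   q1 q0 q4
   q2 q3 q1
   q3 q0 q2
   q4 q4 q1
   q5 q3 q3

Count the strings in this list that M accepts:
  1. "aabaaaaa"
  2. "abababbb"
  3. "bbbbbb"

0

"aabaaaaa": rejected
"abababbb": rejected
"bbbbbb": rejected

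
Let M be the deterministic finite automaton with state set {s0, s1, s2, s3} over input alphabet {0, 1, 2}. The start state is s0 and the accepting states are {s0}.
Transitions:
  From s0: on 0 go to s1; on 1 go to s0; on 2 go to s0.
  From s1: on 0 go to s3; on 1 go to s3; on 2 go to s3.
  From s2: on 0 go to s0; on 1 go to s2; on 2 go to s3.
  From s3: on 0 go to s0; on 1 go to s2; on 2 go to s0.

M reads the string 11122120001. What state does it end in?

s0 --1--> s0
s0 --1--> s0
s0 --1--> s0
s0 --2--> s0
s0 --2--> s0
s0 --1--> s0
s0 --2--> s0
s0 --0--> s1
s1 --0--> s3
s3 --0--> s0
s0 --1--> s0

s0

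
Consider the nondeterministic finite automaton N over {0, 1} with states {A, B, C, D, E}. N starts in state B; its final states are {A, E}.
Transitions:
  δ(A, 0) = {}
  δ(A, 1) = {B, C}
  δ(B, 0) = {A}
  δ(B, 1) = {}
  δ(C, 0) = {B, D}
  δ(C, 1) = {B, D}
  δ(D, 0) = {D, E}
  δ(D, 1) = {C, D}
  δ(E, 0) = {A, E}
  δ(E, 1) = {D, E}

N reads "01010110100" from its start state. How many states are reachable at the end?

Start: {B}
read 0: {A}
read 1: {B, C}
read 0: {A, B, D}
read 1: {B, C, D}
read 0: {A, B, D, E}
read 1: {B, C, D, E}
read 1: {B, C, D, E}
read 0: {A, B, D, E}
read 1: {B, C, D, E}
read 0: {A, B, D, E}
read 0: {A, D, E}
Final reachable set {A, D, E} has 3 states.

3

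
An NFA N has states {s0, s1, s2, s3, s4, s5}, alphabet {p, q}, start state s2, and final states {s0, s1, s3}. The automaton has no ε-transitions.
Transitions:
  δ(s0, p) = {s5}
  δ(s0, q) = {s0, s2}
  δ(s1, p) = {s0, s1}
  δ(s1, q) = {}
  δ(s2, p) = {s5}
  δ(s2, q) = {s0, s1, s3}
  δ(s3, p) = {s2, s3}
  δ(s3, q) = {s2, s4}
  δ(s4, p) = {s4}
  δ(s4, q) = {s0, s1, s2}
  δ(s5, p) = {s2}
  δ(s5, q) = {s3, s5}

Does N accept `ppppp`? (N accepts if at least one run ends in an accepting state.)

rejected

Start: {s2}
read p: {s5}
read p: {s2}
read p: {s5}
read p: {s2}
read p: {s5}
Reachable ∩ accepting = {} — empty.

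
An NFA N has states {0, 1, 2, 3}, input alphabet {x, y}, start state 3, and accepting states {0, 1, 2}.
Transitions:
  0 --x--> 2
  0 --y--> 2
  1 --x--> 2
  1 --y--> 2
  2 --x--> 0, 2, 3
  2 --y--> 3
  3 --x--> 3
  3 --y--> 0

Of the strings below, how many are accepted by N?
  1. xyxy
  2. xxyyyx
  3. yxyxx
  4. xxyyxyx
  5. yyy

xyxy: rejected
xxyyyx: rejected
yxyxx: rejected
xxyyxyx: accepted
yyy: rejected

1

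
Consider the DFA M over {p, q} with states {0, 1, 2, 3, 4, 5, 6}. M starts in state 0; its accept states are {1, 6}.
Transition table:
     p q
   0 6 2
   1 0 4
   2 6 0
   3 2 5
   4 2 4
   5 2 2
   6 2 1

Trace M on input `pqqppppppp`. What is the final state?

0 --p--> 6
6 --q--> 1
1 --q--> 4
4 --p--> 2
2 --p--> 6
6 --p--> 2
2 --p--> 6
6 --p--> 2
2 --p--> 6
6 --p--> 2

2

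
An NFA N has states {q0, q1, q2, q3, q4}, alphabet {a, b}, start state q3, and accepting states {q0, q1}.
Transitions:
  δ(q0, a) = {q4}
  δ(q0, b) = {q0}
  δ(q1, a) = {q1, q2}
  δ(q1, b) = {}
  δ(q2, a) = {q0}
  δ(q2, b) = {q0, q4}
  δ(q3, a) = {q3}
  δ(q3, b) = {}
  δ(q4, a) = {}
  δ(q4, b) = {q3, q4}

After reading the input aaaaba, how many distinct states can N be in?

Start: {q3}
read a: {q3}
read a: {q3}
read a: {q3}
read a: {q3}
read b: {}
The reachable set is empty and stays empty for the remaining 1 symbol.
Final reachable set {} has 0 states.

0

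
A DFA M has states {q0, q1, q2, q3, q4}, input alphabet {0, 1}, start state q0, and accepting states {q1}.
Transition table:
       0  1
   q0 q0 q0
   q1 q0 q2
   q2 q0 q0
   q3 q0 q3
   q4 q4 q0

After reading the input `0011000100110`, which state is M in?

q0

q0 --0--> q0
q0 --0--> q0
q0 --1--> q0
q0 --1--> q0
q0 --0--> q0
q0 --0--> q0
q0 --0--> q0
q0 --1--> q0
q0 --0--> q0
q0 --0--> q0
q0 --1--> q0
q0 --1--> q0
q0 --0--> q0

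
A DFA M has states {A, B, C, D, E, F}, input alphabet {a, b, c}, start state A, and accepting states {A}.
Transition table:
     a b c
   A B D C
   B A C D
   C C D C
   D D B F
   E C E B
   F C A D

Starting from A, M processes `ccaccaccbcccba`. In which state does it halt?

A --c--> C
C --c--> C
C --a--> C
C --c--> C
C --c--> C
C --a--> C
C --c--> C
C --c--> C
C --b--> D
D --c--> F
F --c--> D
D --c--> F
F --b--> A
A --a--> B

B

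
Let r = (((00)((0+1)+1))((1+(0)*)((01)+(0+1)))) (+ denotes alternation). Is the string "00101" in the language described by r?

yes

Split as 001·01: ((00)((0+1)+1)) matches 001 and ((1+(0)*)((01)+(0+1))) matches 01.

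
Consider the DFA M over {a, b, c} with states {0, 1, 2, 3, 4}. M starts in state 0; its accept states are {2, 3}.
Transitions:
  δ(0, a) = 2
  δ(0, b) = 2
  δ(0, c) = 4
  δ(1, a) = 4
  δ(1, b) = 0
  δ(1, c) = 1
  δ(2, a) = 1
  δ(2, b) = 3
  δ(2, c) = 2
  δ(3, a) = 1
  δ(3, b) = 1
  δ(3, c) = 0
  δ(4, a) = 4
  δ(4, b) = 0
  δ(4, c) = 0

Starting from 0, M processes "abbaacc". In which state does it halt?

0 --a--> 2
2 --b--> 3
3 --b--> 1
1 --a--> 4
4 --a--> 4
4 --c--> 0
0 --c--> 4

4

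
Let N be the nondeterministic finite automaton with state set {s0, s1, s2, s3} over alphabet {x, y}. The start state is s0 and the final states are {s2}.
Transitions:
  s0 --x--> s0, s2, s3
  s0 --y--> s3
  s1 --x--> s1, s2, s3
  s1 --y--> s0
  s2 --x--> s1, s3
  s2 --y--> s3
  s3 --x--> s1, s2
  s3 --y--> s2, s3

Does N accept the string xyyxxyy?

Start: {s0}
read x: {s0, s2, s3}
read y: {s2, s3}
read y: {s2, s3}
read x: {s1, s2, s3}
read x: {s1, s2, s3}
read y: {s0, s2, s3}
read y: {s2, s3}
Reachable ∩ accepting = {s2} — nonempty.

accepted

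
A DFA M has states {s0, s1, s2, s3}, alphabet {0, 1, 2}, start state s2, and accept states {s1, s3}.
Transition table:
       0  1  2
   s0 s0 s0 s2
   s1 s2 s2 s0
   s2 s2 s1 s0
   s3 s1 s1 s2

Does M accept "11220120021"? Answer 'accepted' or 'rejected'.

accepted

s2 --1--> s1
s1 --1--> s2
s2 --2--> s0
s0 --2--> s2
s2 --0--> s2
s2 --1--> s1
s1 --2--> s0
s0 --0--> s0
s0 --0--> s0
s0 --2--> s2
s2 --1--> s1
End in state s1, which is an accepting state.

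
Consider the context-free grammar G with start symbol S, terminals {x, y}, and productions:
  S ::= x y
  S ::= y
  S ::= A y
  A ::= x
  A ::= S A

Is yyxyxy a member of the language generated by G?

yes

S ⇒ Ay ⇒ SAy ⇒ yAy ⇒ ySAy ⇒ yyAy ⇒ yySAy ⇒ yyxyAy ⇒ yyxyxy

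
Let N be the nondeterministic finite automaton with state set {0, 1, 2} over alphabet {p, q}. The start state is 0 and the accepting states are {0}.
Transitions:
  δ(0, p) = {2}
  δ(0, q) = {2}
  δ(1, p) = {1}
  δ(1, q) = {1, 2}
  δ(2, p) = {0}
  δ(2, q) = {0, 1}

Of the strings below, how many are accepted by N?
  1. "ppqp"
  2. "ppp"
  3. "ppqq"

"ppqp": accepted
"ppp": rejected
"ppqq": accepted

2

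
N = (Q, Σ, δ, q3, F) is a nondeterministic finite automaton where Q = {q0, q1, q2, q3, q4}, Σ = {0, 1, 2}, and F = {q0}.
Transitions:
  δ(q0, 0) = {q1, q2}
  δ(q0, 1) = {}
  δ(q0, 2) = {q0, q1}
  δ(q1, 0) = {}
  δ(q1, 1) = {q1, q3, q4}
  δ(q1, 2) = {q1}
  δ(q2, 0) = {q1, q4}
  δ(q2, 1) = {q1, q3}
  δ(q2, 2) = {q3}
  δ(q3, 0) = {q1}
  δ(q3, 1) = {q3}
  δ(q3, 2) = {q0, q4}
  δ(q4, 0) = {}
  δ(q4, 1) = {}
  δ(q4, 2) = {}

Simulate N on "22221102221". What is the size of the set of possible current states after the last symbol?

Start: {q3}
read 2: {q0, q4}
read 2: {q0, q1}
read 2: {q0, q1}
read 2: {q0, q1}
read 1: {q1, q3, q4}
read 1: {q1, q3, q4}
read 0: {q1}
read 2: {q1}
read 2: {q1}
read 2: {q1}
read 1: {q1, q3, q4}
Final reachable set {q1, q3, q4} has 3 states.

3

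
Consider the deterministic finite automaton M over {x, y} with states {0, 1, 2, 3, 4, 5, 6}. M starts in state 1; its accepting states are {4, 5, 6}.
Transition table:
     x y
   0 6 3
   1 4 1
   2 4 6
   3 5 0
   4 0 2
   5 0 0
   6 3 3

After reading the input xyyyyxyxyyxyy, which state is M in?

3

1 --x--> 4
4 --y--> 2
2 --y--> 6
6 --y--> 3
3 --y--> 0
0 --x--> 6
6 --y--> 3
3 --x--> 5
5 --y--> 0
0 --y--> 3
3 --x--> 5
5 --y--> 0
0 --y--> 3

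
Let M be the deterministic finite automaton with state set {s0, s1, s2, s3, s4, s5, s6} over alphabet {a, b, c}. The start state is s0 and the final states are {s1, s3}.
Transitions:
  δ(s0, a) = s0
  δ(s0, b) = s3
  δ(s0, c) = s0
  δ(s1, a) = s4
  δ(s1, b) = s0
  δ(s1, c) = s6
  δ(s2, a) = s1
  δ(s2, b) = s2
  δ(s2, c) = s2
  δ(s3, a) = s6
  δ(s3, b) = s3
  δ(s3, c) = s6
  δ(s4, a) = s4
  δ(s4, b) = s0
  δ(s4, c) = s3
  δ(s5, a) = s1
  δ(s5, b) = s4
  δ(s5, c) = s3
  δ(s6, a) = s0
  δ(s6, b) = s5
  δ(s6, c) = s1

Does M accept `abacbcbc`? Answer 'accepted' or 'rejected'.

s0 --a--> s0
s0 --b--> s3
s3 --a--> s6
s6 --c--> s1
s1 --b--> s0
s0 --c--> s0
s0 --b--> s3
s3 --c--> s6
End in state s6, which is not an accepting state.

rejected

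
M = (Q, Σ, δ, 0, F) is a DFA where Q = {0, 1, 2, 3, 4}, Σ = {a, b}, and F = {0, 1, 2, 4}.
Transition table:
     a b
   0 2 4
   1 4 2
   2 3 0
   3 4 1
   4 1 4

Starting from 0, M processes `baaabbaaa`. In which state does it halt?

0 --b--> 4
4 --a--> 1
1 --a--> 4
4 --a--> 1
1 --b--> 2
2 --b--> 0
0 --a--> 2
2 --a--> 3
3 --a--> 4

4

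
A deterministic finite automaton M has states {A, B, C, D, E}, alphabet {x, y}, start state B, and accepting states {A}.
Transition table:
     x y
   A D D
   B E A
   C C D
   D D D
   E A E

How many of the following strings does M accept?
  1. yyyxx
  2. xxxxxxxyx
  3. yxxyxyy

0

yyyxx: rejected
xxxxxxxyx: rejected
yxxyxyy: rejected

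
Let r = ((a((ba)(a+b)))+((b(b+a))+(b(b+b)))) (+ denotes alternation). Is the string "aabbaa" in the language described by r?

no

Neither (a((ba)(a+b))) nor ((b(b+a))+(b(b+b))) matches aabbaa.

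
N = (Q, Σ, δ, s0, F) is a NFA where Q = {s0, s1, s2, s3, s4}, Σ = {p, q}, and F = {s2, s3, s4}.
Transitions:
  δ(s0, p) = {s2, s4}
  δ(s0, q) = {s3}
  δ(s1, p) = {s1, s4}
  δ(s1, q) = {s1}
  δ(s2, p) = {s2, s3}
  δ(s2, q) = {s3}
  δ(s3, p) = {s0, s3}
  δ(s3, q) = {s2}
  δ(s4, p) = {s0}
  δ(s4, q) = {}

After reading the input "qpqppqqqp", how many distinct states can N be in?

3

Start: {s0}
read q: {s3}
read p: {s0, s3}
read q: {s2, s3}
read p: {s0, s2, s3}
read p: {s0, s2, s3, s4}
read q: {s2, s3}
read q: {s2, s3}
read q: {s2, s3}
read p: {s0, s2, s3}
Final reachable set {s0, s2, s3} has 3 states.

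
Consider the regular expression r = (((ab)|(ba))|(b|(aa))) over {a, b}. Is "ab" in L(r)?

The left alternative ((ab)|(ba)) matches ab.

yes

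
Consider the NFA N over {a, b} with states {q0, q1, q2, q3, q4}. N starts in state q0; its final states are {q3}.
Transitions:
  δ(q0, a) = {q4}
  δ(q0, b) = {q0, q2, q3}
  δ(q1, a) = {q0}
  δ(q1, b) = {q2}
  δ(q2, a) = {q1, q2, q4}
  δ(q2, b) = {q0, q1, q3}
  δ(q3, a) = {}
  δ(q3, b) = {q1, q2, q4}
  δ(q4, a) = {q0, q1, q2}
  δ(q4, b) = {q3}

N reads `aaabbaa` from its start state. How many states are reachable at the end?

Start: {q0}
read a: {q4}
read a: {q0, q1, q2}
read a: {q0, q1, q2, q4}
read b: {q0, q1, q2, q3}
read b: {q0, q1, q2, q3, q4}
read a: {q0, q1, q2, q4}
read a: {q0, q1, q2, q4}
Final reachable set {q0, q1, q2, q4} has 4 states.

4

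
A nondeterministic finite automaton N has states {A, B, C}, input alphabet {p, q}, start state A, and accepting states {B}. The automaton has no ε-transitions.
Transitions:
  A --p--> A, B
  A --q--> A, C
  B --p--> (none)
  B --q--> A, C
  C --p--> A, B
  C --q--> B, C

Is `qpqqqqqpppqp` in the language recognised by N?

accepted

Start: {A}
read q: {A, C}
read p: {A, B}
read q: {A, C}
read q: {A, B, C}
read q: {A, B, C}
read q: {A, B, C}
read q: {A, B, C}
read p: {A, B}
read p: {A, B}
read p: {A, B}
read q: {A, C}
read p: {A, B}
Reachable ∩ accepting = {B} — nonempty.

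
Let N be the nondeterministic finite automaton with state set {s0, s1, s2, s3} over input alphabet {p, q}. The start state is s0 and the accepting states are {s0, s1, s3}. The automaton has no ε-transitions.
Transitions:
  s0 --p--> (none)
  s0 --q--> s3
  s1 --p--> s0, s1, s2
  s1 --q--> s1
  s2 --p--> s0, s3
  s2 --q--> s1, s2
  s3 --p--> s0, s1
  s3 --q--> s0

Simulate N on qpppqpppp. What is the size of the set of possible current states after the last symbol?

Start: {s0}
read q: {s3}
read p: {s0, s1}
read p: {s0, s1, s2}
read p: {s0, s1, s2, s3}
read q: {s0, s1, s2, s3}
read p: {s0, s1, s2, s3}
read p: {s0, s1, s2, s3}
read p: {s0, s1, s2, s3}
read p: {s0, s1, s2, s3}
Final reachable set {s0, s1, s2, s3} has 4 states.

4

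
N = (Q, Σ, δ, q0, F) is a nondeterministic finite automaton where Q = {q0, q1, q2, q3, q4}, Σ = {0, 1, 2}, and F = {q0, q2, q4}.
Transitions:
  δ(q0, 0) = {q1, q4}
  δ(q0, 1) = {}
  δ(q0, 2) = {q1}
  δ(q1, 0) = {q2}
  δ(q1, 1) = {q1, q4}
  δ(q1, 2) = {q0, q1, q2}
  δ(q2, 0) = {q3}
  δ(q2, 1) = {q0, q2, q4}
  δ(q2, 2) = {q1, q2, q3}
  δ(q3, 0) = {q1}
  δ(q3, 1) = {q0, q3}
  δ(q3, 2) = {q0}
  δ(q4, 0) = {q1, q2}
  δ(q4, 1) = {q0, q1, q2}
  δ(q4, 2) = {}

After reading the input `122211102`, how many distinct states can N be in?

Start: {q0}
read 1: {}
The reachable set is empty and stays empty for the remaining 8 symbols.
Final reachable set {} has 0 states.

0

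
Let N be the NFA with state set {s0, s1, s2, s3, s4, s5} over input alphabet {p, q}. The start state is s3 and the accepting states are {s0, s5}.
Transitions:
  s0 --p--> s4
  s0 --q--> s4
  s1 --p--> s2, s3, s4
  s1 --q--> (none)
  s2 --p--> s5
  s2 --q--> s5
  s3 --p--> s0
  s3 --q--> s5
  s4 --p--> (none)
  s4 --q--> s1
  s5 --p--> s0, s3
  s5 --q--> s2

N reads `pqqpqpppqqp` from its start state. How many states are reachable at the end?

4

Start: {s3}
read p: {s0}
read q: {s4}
read q: {s1}
read p: {s2, s3, s4}
read q: {s1, s5}
read p: {s0, s2, s3, s4}
read p: {s0, s4, s5}
read p: {s0, s3, s4}
read q: {s1, s4, s5}
read q: {s1, s2}
read p: {s2, s3, s4, s5}
Final reachable set {s2, s3, s4, s5} has 4 states.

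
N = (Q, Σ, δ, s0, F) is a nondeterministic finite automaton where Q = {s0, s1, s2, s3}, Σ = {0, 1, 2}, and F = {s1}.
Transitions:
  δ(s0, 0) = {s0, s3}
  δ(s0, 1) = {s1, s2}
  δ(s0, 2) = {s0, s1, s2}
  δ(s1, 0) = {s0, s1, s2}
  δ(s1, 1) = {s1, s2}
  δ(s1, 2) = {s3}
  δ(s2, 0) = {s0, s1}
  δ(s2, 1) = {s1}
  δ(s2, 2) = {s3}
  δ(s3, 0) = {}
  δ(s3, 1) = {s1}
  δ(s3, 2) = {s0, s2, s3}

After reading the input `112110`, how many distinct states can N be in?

Start: {s0}
read 1: {s1, s2}
read 1: {s1, s2}
read 2: {s3}
read 1: {s1}
read 1: {s1, s2}
read 0: {s0, s1, s2}
Final reachable set {s0, s1, s2} has 3 states.

3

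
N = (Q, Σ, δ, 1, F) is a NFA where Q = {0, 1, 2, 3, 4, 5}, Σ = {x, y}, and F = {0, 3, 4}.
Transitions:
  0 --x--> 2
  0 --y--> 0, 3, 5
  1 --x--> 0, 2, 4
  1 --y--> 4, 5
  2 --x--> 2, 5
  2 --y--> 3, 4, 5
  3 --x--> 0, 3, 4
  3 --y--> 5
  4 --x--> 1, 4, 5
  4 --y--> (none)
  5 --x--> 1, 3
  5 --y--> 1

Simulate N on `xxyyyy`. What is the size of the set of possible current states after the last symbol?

3

Start: {1}
read x: {0, 2, 4}
read x: {1, 2, 4, 5}
read y: {1, 3, 4, 5}
read y: {1, 4, 5}
read y: {1, 4, 5}
read y: {1, 4, 5}
Final reachable set {1, 4, 5} has 3 states.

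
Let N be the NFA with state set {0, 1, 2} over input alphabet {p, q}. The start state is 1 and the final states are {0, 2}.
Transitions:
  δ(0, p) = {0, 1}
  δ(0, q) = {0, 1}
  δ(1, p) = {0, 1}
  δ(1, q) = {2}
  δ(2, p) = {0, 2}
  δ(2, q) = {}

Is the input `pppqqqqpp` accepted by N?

Start: {1}
read p: {0, 1}
read p: {0, 1}
read p: {0, 1}
read q: {0, 1, 2}
read q: {0, 1, 2}
read q: {0, 1, 2}
read q: {0, 1, 2}
read p: {0, 1, 2}
read p: {0, 1, 2}
Reachable ∩ accepting = {0, 2} — nonempty.

accepted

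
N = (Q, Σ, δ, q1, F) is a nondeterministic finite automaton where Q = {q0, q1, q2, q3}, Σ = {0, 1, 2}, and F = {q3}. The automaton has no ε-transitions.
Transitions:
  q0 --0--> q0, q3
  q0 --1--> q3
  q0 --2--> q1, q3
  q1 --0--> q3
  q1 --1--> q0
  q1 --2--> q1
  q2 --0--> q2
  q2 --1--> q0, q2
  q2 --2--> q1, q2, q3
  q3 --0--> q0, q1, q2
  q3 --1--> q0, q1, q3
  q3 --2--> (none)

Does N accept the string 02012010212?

rejected

Start: {q1}
read 0: {q3}
read 2: {}
The reachable set is empty and stays empty for the remaining 9 symbols.
Reachable ∩ accepting = {} — empty.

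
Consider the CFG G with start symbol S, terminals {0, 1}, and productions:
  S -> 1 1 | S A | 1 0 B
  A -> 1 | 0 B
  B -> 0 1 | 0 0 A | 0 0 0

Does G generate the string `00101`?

no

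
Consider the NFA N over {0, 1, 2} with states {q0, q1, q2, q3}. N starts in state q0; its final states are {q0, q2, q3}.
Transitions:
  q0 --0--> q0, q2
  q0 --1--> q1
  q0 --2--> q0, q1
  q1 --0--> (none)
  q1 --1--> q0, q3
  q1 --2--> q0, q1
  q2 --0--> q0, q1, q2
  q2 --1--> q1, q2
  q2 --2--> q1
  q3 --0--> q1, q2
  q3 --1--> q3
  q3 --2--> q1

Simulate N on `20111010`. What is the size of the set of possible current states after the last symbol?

Start: {q0}
read 2: {q0, q1}
read 0: {q0, q2}
read 1: {q1, q2}
read 1: {q0, q1, q2, q3}
read 1: {q0, q1, q2, q3}
read 0: {q0, q1, q2}
read 1: {q0, q1, q2, q3}
read 0: {q0, q1, q2}
Final reachable set {q0, q1, q2} has 3 states.

3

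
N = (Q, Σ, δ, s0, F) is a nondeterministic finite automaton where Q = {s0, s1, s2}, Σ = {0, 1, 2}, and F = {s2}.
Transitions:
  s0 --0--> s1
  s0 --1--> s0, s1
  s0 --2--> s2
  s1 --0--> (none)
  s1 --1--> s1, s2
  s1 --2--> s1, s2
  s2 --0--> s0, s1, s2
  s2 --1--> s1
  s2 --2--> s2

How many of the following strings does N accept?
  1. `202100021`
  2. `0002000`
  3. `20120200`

2

`202100021`: accepted
`0002000`: rejected
`20120200`: accepted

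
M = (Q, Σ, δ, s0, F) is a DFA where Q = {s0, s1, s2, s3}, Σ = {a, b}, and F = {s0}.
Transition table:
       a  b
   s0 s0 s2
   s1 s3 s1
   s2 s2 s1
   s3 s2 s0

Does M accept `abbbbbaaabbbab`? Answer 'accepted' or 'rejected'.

accepted

s0 --a--> s0
s0 --b--> s2
s2 --b--> s1
s1 --b--> s1
s1 --b--> s1
s1 --b--> s1
s1 --a--> s3
s3 --a--> s2
s2 --a--> s2
s2 --b--> s1
s1 --b--> s1
s1 --b--> s1
s1 --a--> s3
s3 --b--> s0
End in state s0, which is an accepting state.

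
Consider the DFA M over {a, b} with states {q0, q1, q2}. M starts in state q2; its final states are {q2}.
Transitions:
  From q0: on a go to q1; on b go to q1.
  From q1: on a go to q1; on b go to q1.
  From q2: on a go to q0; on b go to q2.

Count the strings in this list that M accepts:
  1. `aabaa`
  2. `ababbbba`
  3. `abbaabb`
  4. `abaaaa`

`aabaa`: rejected
`ababbbba`: rejected
`abbaabb`: rejected
`abaaaa`: rejected

0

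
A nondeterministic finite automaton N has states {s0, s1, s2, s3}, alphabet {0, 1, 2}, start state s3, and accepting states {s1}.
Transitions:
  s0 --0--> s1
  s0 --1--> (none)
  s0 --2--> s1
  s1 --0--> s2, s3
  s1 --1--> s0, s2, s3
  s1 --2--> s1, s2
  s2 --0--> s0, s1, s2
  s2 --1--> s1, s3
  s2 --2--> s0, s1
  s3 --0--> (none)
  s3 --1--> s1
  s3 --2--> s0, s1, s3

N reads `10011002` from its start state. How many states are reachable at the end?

Start: {s3}
read 1: {s1}
read 0: {s2, s3}
read 0: {s0, s1, s2}
read 1: {s0, s1, s2, s3}
read 1: {s0, s1, s2, s3}
read 0: {s0, s1, s2, s3}
read 0: {s0, s1, s2, s3}
read 2: {s0, s1, s2, s3}
Final reachable set {s0, s1, s2, s3} has 4 states.

4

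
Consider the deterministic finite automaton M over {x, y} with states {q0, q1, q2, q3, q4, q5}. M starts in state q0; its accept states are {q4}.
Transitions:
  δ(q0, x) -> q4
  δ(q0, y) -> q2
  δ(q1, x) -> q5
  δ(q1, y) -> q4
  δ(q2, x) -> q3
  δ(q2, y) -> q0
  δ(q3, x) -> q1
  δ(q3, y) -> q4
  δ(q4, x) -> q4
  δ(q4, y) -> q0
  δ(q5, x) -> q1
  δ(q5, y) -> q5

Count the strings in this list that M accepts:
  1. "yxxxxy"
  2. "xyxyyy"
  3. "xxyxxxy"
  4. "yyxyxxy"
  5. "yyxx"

"yxxxxy": accepted
"xyxyyy": rejected
"xxyxxxy": rejected
"yyxyxxy": rejected
"yyxx": accepted

2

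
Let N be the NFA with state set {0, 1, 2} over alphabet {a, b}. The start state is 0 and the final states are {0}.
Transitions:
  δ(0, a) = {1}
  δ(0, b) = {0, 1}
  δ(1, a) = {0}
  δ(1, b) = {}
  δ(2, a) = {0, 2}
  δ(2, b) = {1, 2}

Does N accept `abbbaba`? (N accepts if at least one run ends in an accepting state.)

Start: {0}
read a: {1}
read b: {}
The reachable set is empty and stays empty for the remaining 5 symbols.
Reachable ∩ accepting = {} — empty.

rejected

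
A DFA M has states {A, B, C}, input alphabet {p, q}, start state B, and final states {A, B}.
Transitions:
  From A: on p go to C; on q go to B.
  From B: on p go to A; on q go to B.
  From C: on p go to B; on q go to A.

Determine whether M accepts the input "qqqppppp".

rejected

B --q--> B
B --q--> B
B --q--> B
B --p--> A
A --p--> C
C --p--> B
B --p--> A
A --p--> C
End in state C, which is not an accepting state.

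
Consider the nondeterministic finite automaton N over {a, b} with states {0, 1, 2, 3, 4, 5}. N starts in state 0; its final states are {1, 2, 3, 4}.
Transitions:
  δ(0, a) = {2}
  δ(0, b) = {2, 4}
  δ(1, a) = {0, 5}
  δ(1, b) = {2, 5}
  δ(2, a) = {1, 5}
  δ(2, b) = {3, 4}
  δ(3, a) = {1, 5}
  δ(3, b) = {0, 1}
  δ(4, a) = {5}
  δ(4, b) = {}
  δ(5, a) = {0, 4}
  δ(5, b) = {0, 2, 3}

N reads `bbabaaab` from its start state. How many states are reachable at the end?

Start: {0}
read b: {2, 4}
read b: {3, 4}
read a: {1, 5}
read b: {0, 2, 3, 5}
read a: {0, 1, 2, 4, 5}
read a: {0, 1, 2, 4, 5}
read a: {0, 1, 2, 4, 5}
read b: {0, 2, 3, 4, 5}
Final reachable set {0, 2, 3, 4, 5} has 5 states.

5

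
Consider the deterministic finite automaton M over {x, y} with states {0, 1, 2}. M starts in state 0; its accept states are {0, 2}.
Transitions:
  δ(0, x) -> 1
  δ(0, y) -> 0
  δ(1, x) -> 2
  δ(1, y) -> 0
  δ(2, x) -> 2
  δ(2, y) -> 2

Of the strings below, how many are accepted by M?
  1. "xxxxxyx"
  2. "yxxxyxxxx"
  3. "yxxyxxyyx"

3

"xxxxxyx": accepted
"yxxxyxxxx": accepted
"yxxyxxyyx": accepted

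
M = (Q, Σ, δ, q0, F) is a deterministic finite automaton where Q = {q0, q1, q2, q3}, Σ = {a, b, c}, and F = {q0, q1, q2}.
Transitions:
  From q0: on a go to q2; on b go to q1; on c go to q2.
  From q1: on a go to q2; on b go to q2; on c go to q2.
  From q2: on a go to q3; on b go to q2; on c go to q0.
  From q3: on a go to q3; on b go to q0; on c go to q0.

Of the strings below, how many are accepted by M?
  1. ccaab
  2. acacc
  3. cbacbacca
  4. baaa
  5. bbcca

ccaab: accepted
acacc: accepted
cbacbacca: rejected
baaa: rejected
bbcca: rejected

2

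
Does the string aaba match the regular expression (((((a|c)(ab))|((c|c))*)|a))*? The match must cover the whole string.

Split into 2 pieces aab · a; each matches ((((a|c)(ab))|((c|c))*)|a).

yes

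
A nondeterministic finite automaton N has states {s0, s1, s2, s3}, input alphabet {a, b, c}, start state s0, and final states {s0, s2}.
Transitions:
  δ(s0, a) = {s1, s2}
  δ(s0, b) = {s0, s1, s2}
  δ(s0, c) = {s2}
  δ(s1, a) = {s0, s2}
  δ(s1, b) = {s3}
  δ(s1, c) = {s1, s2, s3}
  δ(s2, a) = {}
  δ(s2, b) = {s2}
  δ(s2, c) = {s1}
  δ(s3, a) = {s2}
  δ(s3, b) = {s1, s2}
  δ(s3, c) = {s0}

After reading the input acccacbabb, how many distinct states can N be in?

4

Start: {s0}
read a: {s1, s2}
read c: {s1, s2, s3}
read c: {s0, s1, s2, s3}
read c: {s0, s1, s2, s3}
read a: {s0, s1, s2}
read c: {s1, s2, s3}
read b: {s1, s2, s3}
read a: {s0, s2}
read b: {s0, s1, s2}
read b: {s0, s1, s2, s3}
Final reachable set {s0, s1, s2, s3} has 4 states.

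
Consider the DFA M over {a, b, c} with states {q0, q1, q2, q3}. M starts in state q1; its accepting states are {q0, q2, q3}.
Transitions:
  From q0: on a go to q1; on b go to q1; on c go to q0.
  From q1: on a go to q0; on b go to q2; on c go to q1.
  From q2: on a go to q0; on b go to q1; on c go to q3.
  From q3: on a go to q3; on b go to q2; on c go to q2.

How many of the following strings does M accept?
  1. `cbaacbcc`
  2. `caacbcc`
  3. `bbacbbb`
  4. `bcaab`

3

`cbaacbcc`: accepted
`caacbcc`: accepted
`bbacbbb`: rejected
`bcaab`: accepted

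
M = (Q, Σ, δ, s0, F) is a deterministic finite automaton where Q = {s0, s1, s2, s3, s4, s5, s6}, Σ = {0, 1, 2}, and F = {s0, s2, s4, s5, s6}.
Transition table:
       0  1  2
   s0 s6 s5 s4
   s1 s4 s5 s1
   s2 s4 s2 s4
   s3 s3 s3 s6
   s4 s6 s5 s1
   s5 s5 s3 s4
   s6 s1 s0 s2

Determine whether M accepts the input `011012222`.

s0 --0--> s6
s6 --1--> s0
s0 --1--> s5
s5 --0--> s5
s5 --1--> s3
s3 --2--> s6
s6 --2--> s2
s2 --2--> s4
s4 --2--> s1
End in state s1, which is not an accepting state.

rejected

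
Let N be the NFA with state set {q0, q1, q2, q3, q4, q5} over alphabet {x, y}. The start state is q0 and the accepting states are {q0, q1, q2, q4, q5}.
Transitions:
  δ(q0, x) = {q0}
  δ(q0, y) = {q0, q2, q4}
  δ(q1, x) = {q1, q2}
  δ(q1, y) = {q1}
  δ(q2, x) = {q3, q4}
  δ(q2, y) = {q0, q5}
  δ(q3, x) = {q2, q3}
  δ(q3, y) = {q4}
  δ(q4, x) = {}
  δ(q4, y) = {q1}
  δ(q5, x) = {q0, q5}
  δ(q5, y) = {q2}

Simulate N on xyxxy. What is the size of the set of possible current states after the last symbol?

4

Start: {q0}
read x: {q0}
read y: {q0, q2, q4}
read x: {q0, q3, q4}
read x: {q0, q2, q3}
read y: {q0, q2, q4, q5}
Final reachable set {q0, q2, q4, q5} has 4 states.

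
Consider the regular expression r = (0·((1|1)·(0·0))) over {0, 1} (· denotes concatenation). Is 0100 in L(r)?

Split as 0·100: 0 matches 0 and ((1|1)·(0·0)) matches 100.

yes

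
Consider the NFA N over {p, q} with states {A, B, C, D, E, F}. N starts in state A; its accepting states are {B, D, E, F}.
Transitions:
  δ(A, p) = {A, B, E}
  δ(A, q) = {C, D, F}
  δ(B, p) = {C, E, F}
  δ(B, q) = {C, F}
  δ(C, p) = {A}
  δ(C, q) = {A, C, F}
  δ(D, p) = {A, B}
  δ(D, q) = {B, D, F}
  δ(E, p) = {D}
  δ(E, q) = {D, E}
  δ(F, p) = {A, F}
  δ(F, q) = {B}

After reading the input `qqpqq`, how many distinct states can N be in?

6

Start: {A}
read q: {C, D, F}
read q: {A, B, C, D, F}
read p: {A, B, C, E, F}
read q: {A, B, C, D, E, F}
read q: {A, B, C, D, E, F}
Final reachable set {A, B, C, D, E, F} has 6 states.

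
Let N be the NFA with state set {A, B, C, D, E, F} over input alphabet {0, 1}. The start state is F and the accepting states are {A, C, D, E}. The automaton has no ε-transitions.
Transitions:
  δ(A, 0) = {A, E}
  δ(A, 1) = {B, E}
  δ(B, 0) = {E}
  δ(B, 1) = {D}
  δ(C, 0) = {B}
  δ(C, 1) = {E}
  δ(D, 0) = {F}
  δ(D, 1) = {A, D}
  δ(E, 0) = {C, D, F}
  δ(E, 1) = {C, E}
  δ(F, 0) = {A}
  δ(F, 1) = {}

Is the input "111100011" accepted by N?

rejected

Start: {F}
read 1: {}
The reachable set is empty and stays empty for the remaining 8 symbols.
Reachable ∩ accepting = {} — empty.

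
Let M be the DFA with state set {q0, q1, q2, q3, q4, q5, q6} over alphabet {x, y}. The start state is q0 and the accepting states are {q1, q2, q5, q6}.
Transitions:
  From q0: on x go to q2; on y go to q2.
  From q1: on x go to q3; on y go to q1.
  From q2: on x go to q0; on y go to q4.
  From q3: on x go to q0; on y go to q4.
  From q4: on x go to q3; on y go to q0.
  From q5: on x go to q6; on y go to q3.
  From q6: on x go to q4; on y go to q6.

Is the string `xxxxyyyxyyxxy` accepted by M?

q0 --x--> q2
q2 --x--> q0
q0 --x--> q2
q2 --x--> q0
q0 --y--> q2
q2 --y--> q4
q4 --y--> q0
q0 --x--> q2
q2 --y--> q4
q4 --y--> q0
q0 --x--> q2
q2 --x--> q0
q0 --y--> q2
End in state q2, which is an accepting state.

accepted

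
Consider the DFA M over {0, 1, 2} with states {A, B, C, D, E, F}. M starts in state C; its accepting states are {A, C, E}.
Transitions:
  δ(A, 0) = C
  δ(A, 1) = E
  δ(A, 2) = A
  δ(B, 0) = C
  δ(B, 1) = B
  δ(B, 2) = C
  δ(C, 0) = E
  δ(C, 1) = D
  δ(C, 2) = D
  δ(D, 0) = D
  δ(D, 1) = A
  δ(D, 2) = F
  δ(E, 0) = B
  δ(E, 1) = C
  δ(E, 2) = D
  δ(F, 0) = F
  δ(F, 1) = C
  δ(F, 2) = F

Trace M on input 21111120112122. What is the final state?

F

C --2--> D
D --1--> A
A --1--> E
E --1--> C
C --1--> D
D --1--> A
A --2--> A
A --0--> C
C --1--> D
D --1--> A
A --2--> A
A --1--> E
E --2--> D
D --2--> F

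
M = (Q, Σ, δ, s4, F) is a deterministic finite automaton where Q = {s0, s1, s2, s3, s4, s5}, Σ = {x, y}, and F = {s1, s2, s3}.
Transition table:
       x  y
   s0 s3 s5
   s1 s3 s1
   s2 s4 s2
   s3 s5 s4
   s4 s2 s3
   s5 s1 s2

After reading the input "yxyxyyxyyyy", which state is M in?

s4 --y--> s3
s3 --x--> s5
s5 --y--> s2
s2 --x--> s4
s4 --y--> s3
s3 --y--> s4
s4 --x--> s2
s2 --y--> s2
s2 --y--> s2
s2 --y--> s2
s2 --y--> s2

s2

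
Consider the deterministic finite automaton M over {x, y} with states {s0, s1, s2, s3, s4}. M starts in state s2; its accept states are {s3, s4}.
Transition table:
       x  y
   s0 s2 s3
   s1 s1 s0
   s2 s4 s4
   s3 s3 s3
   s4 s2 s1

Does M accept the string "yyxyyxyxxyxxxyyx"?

accepted

s2 --y--> s4
s4 --y--> s1
s1 --x--> s1
s1 --y--> s0
s0 --y--> s3
s3 --x--> s3
s3 --y--> s3
s3 --x--> s3
s3 --x--> s3
s3 --y--> s3
s3 --x--> s3
s3 --x--> s3
s3 --x--> s3
s3 --y--> s3
s3 --y--> s3
s3 --x--> s3
End in state s3, which is an accepting state.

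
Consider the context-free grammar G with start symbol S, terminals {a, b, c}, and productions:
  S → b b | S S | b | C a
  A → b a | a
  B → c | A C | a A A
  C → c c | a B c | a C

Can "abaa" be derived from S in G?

no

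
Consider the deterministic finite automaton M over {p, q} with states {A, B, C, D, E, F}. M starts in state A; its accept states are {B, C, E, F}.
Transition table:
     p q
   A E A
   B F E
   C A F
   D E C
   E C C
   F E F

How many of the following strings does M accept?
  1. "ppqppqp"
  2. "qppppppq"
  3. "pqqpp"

"ppqppqp": accepted
"qppppppq": rejected
"pqqpp": accepted

2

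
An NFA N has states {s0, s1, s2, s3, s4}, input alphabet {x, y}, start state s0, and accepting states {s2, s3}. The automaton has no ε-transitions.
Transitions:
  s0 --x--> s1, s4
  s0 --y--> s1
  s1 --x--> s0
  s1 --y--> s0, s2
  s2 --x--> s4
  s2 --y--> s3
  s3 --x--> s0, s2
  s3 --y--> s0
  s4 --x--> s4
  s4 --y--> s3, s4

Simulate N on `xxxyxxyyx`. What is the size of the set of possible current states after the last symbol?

4

Start: {s0}
read x: {s1, s4}
read x: {s0, s4}
read x: {s1, s4}
read y: {s0, s2, s3, s4}
read x: {s0, s1, s2, s4}
read x: {s0, s1, s4}
read y: {s0, s1, s2, s3, s4}
read y: {s0, s1, s2, s3, s4}
read x: {s0, s1, s2, s4}
Final reachable set {s0, s1, s2, s4} has 4 states.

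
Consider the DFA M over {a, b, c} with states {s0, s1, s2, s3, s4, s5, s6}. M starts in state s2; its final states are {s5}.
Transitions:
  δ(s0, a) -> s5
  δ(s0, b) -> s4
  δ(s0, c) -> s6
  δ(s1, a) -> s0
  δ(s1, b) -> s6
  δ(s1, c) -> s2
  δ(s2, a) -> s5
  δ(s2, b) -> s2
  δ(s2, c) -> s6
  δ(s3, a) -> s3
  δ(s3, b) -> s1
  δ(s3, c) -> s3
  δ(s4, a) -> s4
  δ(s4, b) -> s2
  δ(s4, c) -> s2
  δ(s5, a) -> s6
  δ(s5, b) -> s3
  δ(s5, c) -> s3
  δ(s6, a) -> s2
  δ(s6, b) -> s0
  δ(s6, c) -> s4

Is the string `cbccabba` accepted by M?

s2 --c--> s6
s6 --b--> s0
s0 --c--> s6
s6 --c--> s4
s4 --a--> s4
s4 --b--> s2
s2 --b--> s2
s2 --a--> s5
End in state s5, which is an accepting state.

accepted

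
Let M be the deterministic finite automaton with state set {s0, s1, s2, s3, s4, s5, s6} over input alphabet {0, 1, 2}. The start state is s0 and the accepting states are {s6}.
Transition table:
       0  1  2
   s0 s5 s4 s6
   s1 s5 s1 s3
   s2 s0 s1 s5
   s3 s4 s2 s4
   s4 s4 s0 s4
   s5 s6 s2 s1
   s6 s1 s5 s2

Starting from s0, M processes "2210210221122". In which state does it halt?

s0 --2--> s6
s6 --2--> s2
s2 --1--> s1
s1 --0--> s5
s5 --2--> s1
s1 --1--> s1
s1 --0--> s5
s5 --2--> s1
s1 --2--> s3
s3 --1--> s2
s2 --1--> s1
s1 --2--> s3
s3 --2--> s4

s4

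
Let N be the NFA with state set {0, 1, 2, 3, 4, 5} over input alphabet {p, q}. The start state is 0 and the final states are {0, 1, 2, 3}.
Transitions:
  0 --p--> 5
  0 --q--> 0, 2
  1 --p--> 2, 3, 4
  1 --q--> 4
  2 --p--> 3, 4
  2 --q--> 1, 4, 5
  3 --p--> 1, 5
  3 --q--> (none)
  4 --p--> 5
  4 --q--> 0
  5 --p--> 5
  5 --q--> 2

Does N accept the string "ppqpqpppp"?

Start: {0}
read p: {5}
read p: {5}
read q: {2}
read p: {3, 4}
read q: {0}
read p: {5}
read p: {5}
read p: {5}
read p: {5}
Reachable ∩ accepting = {} — empty.

rejected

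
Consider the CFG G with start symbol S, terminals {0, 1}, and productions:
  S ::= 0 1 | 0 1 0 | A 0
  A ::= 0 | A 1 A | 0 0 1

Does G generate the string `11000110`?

no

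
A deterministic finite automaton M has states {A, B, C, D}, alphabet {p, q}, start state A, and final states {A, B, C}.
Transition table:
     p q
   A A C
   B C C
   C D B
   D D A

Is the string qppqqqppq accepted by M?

A --q--> C
C --p--> D
D --p--> D
D --q--> A
A --q--> C
C --q--> B
B --p--> C
C --p--> D
D --q--> A
End in state A, which is an accepting state.

accepted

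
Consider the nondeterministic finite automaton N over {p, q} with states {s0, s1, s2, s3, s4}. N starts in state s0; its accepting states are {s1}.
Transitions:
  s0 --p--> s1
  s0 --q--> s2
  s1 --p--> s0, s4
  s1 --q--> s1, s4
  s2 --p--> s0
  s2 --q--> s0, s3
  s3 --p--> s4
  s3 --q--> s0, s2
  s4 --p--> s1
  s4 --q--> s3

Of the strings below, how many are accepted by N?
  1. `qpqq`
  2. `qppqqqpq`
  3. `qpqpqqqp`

2

`qpqq`: rejected
`qppqqqpq`: accepted
`qpqpqqqp`: accepted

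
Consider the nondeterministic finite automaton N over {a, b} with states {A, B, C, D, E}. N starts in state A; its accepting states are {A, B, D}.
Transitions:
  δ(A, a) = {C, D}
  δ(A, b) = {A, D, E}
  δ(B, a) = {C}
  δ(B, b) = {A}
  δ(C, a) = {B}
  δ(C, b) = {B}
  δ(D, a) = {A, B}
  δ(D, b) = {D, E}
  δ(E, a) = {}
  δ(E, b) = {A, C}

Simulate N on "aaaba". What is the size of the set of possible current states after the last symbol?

3

Start: {A}
read a: {C, D}
read a: {A, B}
read a: {C, D}
read b: {B, D, E}
read a: {A, B, C}
Final reachable set {A, B, C} has 3 states.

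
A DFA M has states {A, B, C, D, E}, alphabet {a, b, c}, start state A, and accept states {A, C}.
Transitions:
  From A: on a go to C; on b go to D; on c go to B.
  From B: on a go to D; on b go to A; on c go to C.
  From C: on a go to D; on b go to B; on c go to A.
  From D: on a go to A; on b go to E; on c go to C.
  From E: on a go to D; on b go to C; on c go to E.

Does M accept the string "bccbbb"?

accepted

A --b--> D
D --c--> C
C --c--> A
A --b--> D
D --b--> E
E --b--> C
End in state C, which is an accepting state.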